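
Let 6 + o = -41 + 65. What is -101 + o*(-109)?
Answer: -2063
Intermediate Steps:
o = 18 (o = -6 + (-41 + 65) = -6 + 24 = 18)
-101 + o*(-109) = -101 + 18*(-109) = -101 - 1962 = -2063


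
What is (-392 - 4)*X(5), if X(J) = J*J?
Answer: -9900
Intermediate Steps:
X(J) = J**2
(-392 - 4)*X(5) = (-392 - 4)*5**2 = -396*25 = -9900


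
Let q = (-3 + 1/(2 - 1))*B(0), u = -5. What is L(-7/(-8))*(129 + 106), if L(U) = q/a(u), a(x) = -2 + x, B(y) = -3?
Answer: -1410/7 ≈ -201.43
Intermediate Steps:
q = 6 (q = (-3 + 1/(2 - 1))*(-3) = (-3 + 1/1)*(-3) = (-3 + 1)*(-3) = -2*(-3) = 6)
L(U) = -6/7 (L(U) = 6/(-2 - 5) = 6/(-7) = 6*(-⅐) = -6/7)
L(-7/(-8))*(129 + 106) = -6*(129 + 106)/7 = -6/7*235 = -1410/7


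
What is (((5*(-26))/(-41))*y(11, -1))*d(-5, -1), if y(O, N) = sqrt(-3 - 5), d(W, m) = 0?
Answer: 0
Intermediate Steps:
y(O, N) = 2*I*sqrt(2) (y(O, N) = sqrt(-8) = 2*I*sqrt(2))
(((5*(-26))/(-41))*y(11, -1))*d(-5, -1) = (((5*(-26))/(-41))*(2*I*sqrt(2)))*0 = ((-130*(-1/41))*(2*I*sqrt(2)))*0 = (130*(2*I*sqrt(2))/41)*0 = (260*I*sqrt(2)/41)*0 = 0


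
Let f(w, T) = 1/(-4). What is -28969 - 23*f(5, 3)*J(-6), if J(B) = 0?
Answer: -28969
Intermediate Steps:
f(w, T) = -¼
-28969 - 23*f(5, 3)*J(-6) = -28969 - 23*(-¼)*0 = -28969 - (-23)*0/4 = -28969 - 1*0 = -28969 + 0 = -28969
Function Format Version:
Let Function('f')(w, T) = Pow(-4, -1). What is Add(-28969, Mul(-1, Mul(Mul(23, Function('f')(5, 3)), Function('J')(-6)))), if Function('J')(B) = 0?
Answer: -28969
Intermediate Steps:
Function('f')(w, T) = Rational(-1, 4)
Add(-28969, Mul(-1, Mul(Mul(23, Function('f')(5, 3)), Function('J')(-6)))) = Add(-28969, Mul(-1, Mul(Mul(23, Rational(-1, 4)), 0))) = Add(-28969, Mul(-1, Mul(Rational(-23, 4), 0))) = Add(-28969, Mul(-1, 0)) = Add(-28969, 0) = -28969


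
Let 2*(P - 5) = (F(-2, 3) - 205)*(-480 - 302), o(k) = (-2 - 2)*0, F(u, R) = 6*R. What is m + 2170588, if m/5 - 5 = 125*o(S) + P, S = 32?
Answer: 2536223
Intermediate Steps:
o(k) = 0 (o(k) = -4*0 = 0)
P = 73122 (P = 5 + ((6*3 - 205)*(-480 - 302))/2 = 5 + ((18 - 205)*(-782))/2 = 5 + (-187*(-782))/2 = 5 + (½)*146234 = 5 + 73117 = 73122)
m = 365635 (m = 25 + 5*(125*0 + 73122) = 25 + 5*(0 + 73122) = 25 + 5*73122 = 25 + 365610 = 365635)
m + 2170588 = 365635 + 2170588 = 2536223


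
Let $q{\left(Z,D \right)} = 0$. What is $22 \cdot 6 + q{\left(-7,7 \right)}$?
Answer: $132$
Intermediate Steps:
$22 \cdot 6 + q{\left(-7,7 \right)} = 22 \cdot 6 + 0 = 132 + 0 = 132$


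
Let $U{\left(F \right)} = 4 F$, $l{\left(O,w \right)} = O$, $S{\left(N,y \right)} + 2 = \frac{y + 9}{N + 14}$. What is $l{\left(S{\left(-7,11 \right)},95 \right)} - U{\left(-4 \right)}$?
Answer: $\frac{118}{7} \approx 16.857$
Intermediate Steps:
$S{\left(N,y \right)} = -2 + \frac{9 + y}{14 + N}$ ($S{\left(N,y \right)} = -2 + \frac{y + 9}{N + 14} = -2 + \frac{9 + y}{14 + N}$)
$l{\left(S{\left(-7,11 \right)},95 \right)} - U{\left(-4 \right)} = \frac{-19 + 11 - -14}{14 - 7} - 4 \left(-4\right) = \frac{-19 + 11 + 14}{7} - -16 = \frac{1}{7} \cdot 6 + 16 = \frac{6}{7} + 16 = \frac{118}{7}$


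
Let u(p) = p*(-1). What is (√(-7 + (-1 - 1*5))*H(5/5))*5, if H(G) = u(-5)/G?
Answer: 25*I*√13 ≈ 90.139*I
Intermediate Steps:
u(p) = -p
H(G) = 5/G (H(G) = (-1*(-5))/G = 5/G)
(√(-7 + (-1 - 1*5))*H(5/5))*5 = (√(-7 + (-1 - 1*5))*(5/((5/5))))*5 = (√(-7 + (-1 - 5))*(5/((5*(⅕)))))*5 = (√(-7 - 6)*(5/1))*5 = (√(-13)*(5*1))*5 = ((I*√13)*5)*5 = (5*I*√13)*5 = 25*I*√13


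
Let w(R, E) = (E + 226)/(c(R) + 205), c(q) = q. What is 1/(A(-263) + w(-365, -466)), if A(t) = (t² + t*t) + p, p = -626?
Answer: 2/275427 ≈ 7.2614e-6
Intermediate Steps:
w(R, E) = (226 + E)/(205 + R) (w(R, E) = (E + 226)/(R + 205) = (226 + E)/(205 + R))
A(t) = -626 + 2*t² (A(t) = (t² + t*t) - 626 = (t² + t²) - 626 = 2*t² - 626 = -626 + 2*t²)
1/(A(-263) + w(-365, -466)) = 1/((-626 + 2*(-263)²) + (226 - 466)/(205 - 365)) = 1/((-626 + 2*69169) - 240/(-160)) = 1/((-626 + 138338) - 1/160*(-240)) = 1/(137712 + 3/2) = 1/(275427/2) = 2/275427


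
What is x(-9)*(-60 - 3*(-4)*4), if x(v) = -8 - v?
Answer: -12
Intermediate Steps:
x(-9)*(-60 - 3*(-4)*4) = (-8 - 1*(-9))*(-60 - 3*(-4)*4) = (-8 + 9)*(-60 + 12*4) = 1*(-60 + 48) = 1*(-12) = -12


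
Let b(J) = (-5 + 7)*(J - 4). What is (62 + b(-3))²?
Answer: 2304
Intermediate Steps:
b(J) = -8 + 2*J (b(J) = 2*(-4 + J) = -8 + 2*J)
(62 + b(-3))² = (62 + (-8 + 2*(-3)))² = (62 + (-8 - 6))² = (62 - 14)² = 48² = 2304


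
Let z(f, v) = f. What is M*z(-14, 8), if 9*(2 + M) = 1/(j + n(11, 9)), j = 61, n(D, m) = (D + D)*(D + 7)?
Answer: 115150/4113 ≈ 27.997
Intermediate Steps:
n(D, m) = 2*D*(7 + D) (n(D, m) = (2*D)*(7 + D) = 2*D*(7 + D))
M = -8225/4113 (M = -2 + 1/(9*(61 + 2*11*(7 + 11))) = -2 + 1/(9*(61 + 2*11*18)) = -2 + 1/(9*(61 + 396)) = -2 + (⅑)/457 = -2 + (⅑)*(1/457) = -2 + 1/4113 = -8225/4113 ≈ -1.9998)
M*z(-14, 8) = -8225/4113*(-14) = 115150/4113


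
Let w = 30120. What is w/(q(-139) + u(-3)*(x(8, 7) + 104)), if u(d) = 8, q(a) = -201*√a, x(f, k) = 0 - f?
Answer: 2570240/689507 + 672680*I*√139/689507 ≈ 3.7276 + 11.502*I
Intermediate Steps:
x(f, k) = -f
w/(q(-139) + u(-3)*(x(8, 7) + 104)) = 30120/(-201*I*√139 + 8*(-1*8 + 104)) = 30120/(-201*I*√139 + 8*(-8 + 104)) = 30120/(-201*I*√139 + 8*96) = 30120/(-201*I*√139 + 768) = 30120/(768 - 201*I*√139)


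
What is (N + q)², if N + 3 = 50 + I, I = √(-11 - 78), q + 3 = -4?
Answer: (40 + I*√89)² ≈ 1511.0 + 754.72*I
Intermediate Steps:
q = -7 (q = -3 - 4 = -7)
I = I*√89 (I = √(-89) = I*√89 ≈ 9.434*I)
N = 47 + I*√89 (N = -3 + (50 + I*√89) = 47 + I*√89 ≈ 47.0 + 9.434*I)
(N + q)² = ((47 + I*√89) - 7)² = (40 + I*√89)²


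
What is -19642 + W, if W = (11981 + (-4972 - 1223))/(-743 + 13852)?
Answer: -257481192/13109 ≈ -19642.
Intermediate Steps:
W = 5786/13109 (W = (11981 - 6195)/13109 = 5786*(1/13109) = 5786/13109 ≈ 0.44138)
-19642 + W = -19642 + 5786/13109 = -257481192/13109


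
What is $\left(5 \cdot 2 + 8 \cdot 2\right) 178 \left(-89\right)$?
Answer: $-411892$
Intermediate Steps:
$\left(5 \cdot 2 + 8 \cdot 2\right) 178 \left(-89\right) = \left(10 + 16\right) 178 \left(-89\right) = 26 \cdot 178 \left(-89\right) = 4628 \left(-89\right) = -411892$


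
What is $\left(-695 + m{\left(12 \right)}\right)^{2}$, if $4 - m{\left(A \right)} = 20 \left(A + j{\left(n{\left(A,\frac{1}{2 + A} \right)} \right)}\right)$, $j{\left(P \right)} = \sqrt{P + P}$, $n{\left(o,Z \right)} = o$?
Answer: $876361 + 74480 \sqrt{6} \approx 1.0588 \cdot 10^{6}$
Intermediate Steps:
$j{\left(P \right)} = \sqrt{2} \sqrt{P}$ ($j{\left(P \right)} = \sqrt{2 P} = \sqrt{2} \sqrt{P}$)
$m{\left(A \right)} = 4 - 20 A - 20 \sqrt{2} \sqrt{A}$ ($m{\left(A \right)} = 4 - 20 \left(A + \sqrt{2} \sqrt{A}\right) = 4 - \left(20 A + 20 \sqrt{2} \sqrt{A}\right) = 4 - 20 A - 20 \sqrt{2} \sqrt{A}$)
$\left(-695 + m{\left(12 \right)}\right)^{2} = \left(-695 - \left(236 + 20 \sqrt{2} \sqrt{12}\right)\right)^{2} = \left(-695 - \left(236 + 20 \sqrt{2} \cdot 2 \sqrt{3}\right)\right)^{2} = \left(-695 - \left(236 + 40 \sqrt{6}\right)\right)^{2} = \left(-931 - 40 \sqrt{6}\right)^{2}$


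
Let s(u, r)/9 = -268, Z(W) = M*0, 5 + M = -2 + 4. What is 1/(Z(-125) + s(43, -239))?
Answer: -1/2412 ≈ -0.00041459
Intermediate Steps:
M = -3 (M = -5 + (-2 + 4) = -5 + 2 = -3)
Z(W) = 0 (Z(W) = -3*0 = 0)
s(u, r) = -2412 (s(u, r) = 9*(-268) = -2412)
1/(Z(-125) + s(43, -239)) = 1/(0 - 2412) = 1/(-2412) = -1/2412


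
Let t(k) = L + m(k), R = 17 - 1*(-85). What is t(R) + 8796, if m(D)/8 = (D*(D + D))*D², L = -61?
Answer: 1731900191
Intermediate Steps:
m(D) = 16*D⁴ (m(D) = 8*((D*(D + D))*D²) = 8*((D*(2*D))*D²) = 8*((2*D²)*D²) = 8*(2*D⁴) = 16*D⁴)
R = 102 (R = 17 + 85 = 102)
t(k) = -61 + 16*k⁴
t(R) + 8796 = (-61 + 16*102⁴) + 8796 = (-61 + 16*108243216) + 8796 = (-61 + 1731891456) + 8796 = 1731891395 + 8796 = 1731900191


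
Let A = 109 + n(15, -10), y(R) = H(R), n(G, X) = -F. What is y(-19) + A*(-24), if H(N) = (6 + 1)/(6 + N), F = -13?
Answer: -38071/13 ≈ -2928.5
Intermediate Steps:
n(G, X) = 13 (n(G, X) = -1*(-13) = 13)
H(N) = 7/(6 + N)
y(R) = 7/(6 + R)
A = 122 (A = 109 + 13 = 122)
y(-19) + A*(-24) = 7/(6 - 19) + 122*(-24) = 7/(-13) - 2928 = 7*(-1/13) - 2928 = -7/13 - 2928 = -38071/13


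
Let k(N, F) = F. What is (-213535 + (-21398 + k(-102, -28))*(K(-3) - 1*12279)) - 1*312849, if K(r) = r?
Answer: 262627748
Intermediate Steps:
(-213535 + (-21398 + k(-102, -28))*(K(-3) - 1*12279)) - 1*312849 = (-213535 + (-21398 - 28)*(-3 - 1*12279)) - 1*312849 = (-213535 - 21426*(-3 - 12279)) - 312849 = (-213535 - 21426*(-12282)) - 312849 = (-213535 + 263154132) - 312849 = 262940597 - 312849 = 262627748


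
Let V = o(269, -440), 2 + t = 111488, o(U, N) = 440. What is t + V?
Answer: 111926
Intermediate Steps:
t = 111486 (t = -2 + 111488 = 111486)
V = 440
t + V = 111486 + 440 = 111926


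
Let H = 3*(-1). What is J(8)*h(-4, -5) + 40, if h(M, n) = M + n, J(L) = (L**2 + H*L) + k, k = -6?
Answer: -266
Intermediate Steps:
H = -3
J(L) = -6 + L**2 - 3*L (J(L) = (L**2 - 3*L) - 6 = -6 + L**2 - 3*L)
J(8)*h(-4, -5) + 40 = (-6 + 8**2 - 3*8)*(-4 - 5) + 40 = (-6 + 64 - 24)*(-9) + 40 = 34*(-9) + 40 = -306 + 40 = -266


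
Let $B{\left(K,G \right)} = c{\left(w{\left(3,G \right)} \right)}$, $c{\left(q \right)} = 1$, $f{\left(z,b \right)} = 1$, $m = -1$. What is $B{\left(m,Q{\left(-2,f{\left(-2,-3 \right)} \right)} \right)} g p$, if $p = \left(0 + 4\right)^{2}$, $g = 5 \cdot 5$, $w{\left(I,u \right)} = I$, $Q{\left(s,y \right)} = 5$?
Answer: $400$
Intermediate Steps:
$B{\left(K,G \right)} = 1$
$g = 25$
$p = 16$ ($p = 4^{2} = 16$)
$B{\left(m,Q{\left(-2,f{\left(-2,-3 \right)} \right)} \right)} g p = 1 \cdot 25 \cdot 16 = 25 \cdot 16 = 400$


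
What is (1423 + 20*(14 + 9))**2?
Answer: 3545689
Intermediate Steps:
(1423 + 20*(14 + 9))**2 = (1423 + 20*23)**2 = (1423 + 460)**2 = 1883**2 = 3545689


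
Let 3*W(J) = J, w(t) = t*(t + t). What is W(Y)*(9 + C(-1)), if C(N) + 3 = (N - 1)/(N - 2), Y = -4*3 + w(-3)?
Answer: 40/3 ≈ 13.333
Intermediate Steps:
w(t) = 2*t² (w(t) = t*(2*t) = 2*t²)
Y = 6 (Y = -4*3 + 2*(-3)² = -12 + 2*9 = -12 + 18 = 6)
C(N) = -3 + (-1 + N)/(-2 + N) (C(N) = -3 + (N - 1)/(N - 2) = -3 + (-1 + N)/(-2 + N))
W(J) = J/3
W(Y)*(9 + C(-1)) = ((⅓)*6)*(9 + (5 - 2*(-1))/(-2 - 1)) = 2*(9 + (5 + 2)/(-3)) = 2*(9 - ⅓*7) = 2*(9 - 7/3) = 2*(20/3) = 40/3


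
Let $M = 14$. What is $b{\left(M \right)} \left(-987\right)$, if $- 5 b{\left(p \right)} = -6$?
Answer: $- \frac{5922}{5} \approx -1184.4$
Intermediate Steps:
$b{\left(p \right)} = \frac{6}{5}$ ($b{\left(p \right)} = \left(- \frac{1}{5}\right) \left(-6\right) = \frac{6}{5}$)
$b{\left(M \right)} \left(-987\right) = \frac{6}{5} \left(-987\right) = - \frac{5922}{5}$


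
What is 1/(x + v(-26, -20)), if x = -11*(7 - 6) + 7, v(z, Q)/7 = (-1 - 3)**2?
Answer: 1/108 ≈ 0.0092593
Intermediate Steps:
v(z, Q) = 112 (v(z, Q) = 7*(-1 - 3)**2 = 7*(-4)**2 = 7*16 = 112)
x = -4 (x = -11*1 + 7 = -11 + 7 = -4)
1/(x + v(-26, -20)) = 1/(-4 + 112) = 1/108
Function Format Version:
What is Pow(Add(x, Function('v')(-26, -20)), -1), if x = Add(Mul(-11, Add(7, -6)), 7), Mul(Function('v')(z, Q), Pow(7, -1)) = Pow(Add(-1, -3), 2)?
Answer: Rational(1, 108) ≈ 0.0092593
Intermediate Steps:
Function('v')(z, Q) = 112 (Function('v')(z, Q) = Mul(7, Pow(Add(-1, -3), 2)) = Mul(7, Pow(-4, 2)) = Mul(7, 16) = 112)
x = -4 (x = Add(Mul(-11, 1), 7) = Add(-11, 7) = -4)
Pow(Add(x, Function('v')(-26, -20)), -1) = Pow(Add(-4, 112), -1) = Pow(108, -1) = Rational(1, 108)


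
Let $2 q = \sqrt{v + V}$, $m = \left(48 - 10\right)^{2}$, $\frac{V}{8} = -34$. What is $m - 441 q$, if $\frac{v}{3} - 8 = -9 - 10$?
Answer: $1444 - \frac{441 i \sqrt{305}}{2} \approx 1444.0 - 3850.9 i$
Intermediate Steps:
$v = -33$ ($v = 24 + 3 \left(-9 - 10\right) = 24 + 3 \left(-19\right) = 24 - 57 = -33$)
$V = -272$ ($V = 8 \left(-34\right) = -272$)
$m = 1444$ ($m = 38^{2} = 1444$)
$q = \frac{i \sqrt{305}}{2}$ ($q = \frac{\sqrt{-33 - 272}}{2} = \frac{\sqrt{-305}}{2} = \frac{i \sqrt{305}}{2} \approx 8.7321 i$)
$m - 441 q = 1444 - 441 \frac{i \sqrt{305}}{2} = 1444 - \frac{441 i \sqrt{305}}{2}$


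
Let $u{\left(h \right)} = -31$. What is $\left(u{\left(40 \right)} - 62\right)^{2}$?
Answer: $8649$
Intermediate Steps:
$\left(u{\left(40 \right)} - 62\right)^{2} = \left(-31 - 62\right)^{2} = \left(-93\right)^{2} = 8649$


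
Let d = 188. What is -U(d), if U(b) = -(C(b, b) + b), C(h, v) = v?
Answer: 376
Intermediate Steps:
U(b) = -2*b (U(b) = -(b + b) = -2*b)
-U(d) = -(-2)*188 = -1*(-376) = 376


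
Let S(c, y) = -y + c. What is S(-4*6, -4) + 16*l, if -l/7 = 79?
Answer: -8868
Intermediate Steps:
S(c, y) = c - y
l = -553 (l = -7*79 = -553)
S(-4*6, -4) + 16*l = (-4*6 - 1*(-4)) + 16*(-553) = (-24 + 4) - 8848 = -20 - 8848 = -8868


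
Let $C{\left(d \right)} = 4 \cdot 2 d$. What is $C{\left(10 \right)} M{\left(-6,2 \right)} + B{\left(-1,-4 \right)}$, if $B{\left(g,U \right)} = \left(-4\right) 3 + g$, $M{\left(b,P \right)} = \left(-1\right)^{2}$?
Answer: $67$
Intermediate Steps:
$C{\left(d \right)} = 8 d$
$M{\left(b,P \right)} = 1$
$B{\left(g,U \right)} = -12 + g$
$C{\left(10 \right)} M{\left(-6,2 \right)} + B{\left(-1,-4 \right)} = 8 \cdot 10 \cdot 1 - 13 = 80 \cdot 1 - 13 = 80 - 13 = 67$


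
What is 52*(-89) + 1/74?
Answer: -342471/74 ≈ -4628.0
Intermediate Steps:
52*(-89) + 1/74 = -4628 + 1/74 = -342471/74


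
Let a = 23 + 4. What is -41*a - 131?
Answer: -1238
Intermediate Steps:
a = 27
-41*a - 131 = -41*27 - 131 = -1107 - 131 = -1238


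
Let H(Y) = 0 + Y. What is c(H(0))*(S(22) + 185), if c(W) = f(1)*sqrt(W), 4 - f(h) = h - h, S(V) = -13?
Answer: 0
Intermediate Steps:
H(Y) = Y
f(h) = 4 (f(h) = 4 - (h - h) = 4 - 1*0 = 4 + 0 = 4)
c(W) = 4*sqrt(W)
c(H(0))*(S(22) + 185) = (4*sqrt(0))*(-13 + 185) = (4*0)*172 = 0*172 = 0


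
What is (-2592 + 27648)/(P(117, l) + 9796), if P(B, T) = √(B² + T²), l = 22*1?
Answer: 9090688/3553609 - 928*√14173/3553609 ≈ 2.5271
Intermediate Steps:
l = 22
(-2592 + 27648)/(P(117, l) + 9796) = (-2592 + 27648)/(√(117² + 22²) + 9796) = 25056/(√(13689 + 484) + 9796) = 25056/(√14173 + 9796) = 25056/(9796 + √14173)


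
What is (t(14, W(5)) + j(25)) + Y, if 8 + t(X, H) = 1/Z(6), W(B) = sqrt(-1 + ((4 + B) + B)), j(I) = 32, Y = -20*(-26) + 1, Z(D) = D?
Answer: 3271/6 ≈ 545.17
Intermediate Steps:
Y = 521 (Y = 520 + 1 = 521)
W(B) = sqrt(3 + 2*B) (W(B) = sqrt(-1 + (4 + 2*B)) = sqrt(3 + 2*B))
t(X, H) = -47/6 (t(X, H) = -8 + 1/6 = -47/6)
(t(14, W(5)) + j(25)) + Y = (-47/6 + 32) + 521 = 145/6 + 521 = 3271/6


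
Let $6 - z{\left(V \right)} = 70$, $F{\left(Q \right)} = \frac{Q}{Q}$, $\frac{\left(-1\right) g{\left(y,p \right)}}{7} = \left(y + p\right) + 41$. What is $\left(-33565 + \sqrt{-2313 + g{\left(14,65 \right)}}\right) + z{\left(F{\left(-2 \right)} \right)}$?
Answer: $-33629 + i \sqrt{3153} \approx -33629.0 + 56.152 i$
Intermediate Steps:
$g{\left(y,p \right)} = -287 - 7 p - 7 y$ ($g{\left(y,p \right)} = - 7 \left(\left(y + p\right) + 41\right) = - 7 \left(\left(p + y\right) + 41\right) = - 7 \left(41 + p + y\right) = -287 - 7 p - 7 y$)
$F{\left(Q \right)} = 1$
$z{\left(V \right)} = -64$ ($z{\left(V \right)} = 6 - 70 = -64$)
$\left(-33565 + \sqrt{-2313 + g{\left(14,65 \right)}}\right) + z{\left(F{\left(-2 \right)} \right)} = \left(-33565 + \sqrt{-2313 - 840}\right) - 64 = \left(-33565 + \sqrt{-3153}\right) - 64 = \left(-33565 + i \sqrt{3153}\right) - 64 = -33629 + i \sqrt{3153}$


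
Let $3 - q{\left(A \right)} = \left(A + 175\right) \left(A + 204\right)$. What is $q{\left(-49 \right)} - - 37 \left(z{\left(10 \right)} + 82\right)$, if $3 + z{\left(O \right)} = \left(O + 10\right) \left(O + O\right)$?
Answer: $-1804$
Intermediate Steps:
$z{\left(O \right)} = -3 + 2 O \left(10 + O\right)$ ($z{\left(O \right)} = -3 + \left(O + 10\right) \left(O + O\right) = -3 + \left(10 + O\right) 2 O = -3 + 2 O \left(10 + O\right)$)
$q{\left(A \right)} = 3 - \left(175 + A\right) \left(204 + A\right)$ ($q{\left(A \right)} = 3 - \left(A + 175\right) \left(A + 204\right) = 3 - \left(175 + A\right) \left(204 + A\right)$)
$q{\left(-49 \right)} - - 37 \left(z{\left(10 \right)} + 82\right) = \left(-35697 - \left(-49\right)^{2} - -18571\right) - - 37 \left(\left(-3 + 2 \cdot 10^{2} + 20 \cdot 10\right) + 82\right) = \left(-35697 - 2401 + 18571\right) - - 37 \left(\left(-3 + 2 \cdot 100 + 200\right) + 82\right) = \left(-35697 - 2401 + 18571\right) - - 37 \left(\left(-3 + 200 + 200\right) + 82\right) = -19527 - - 37 \left(397 + 82\right) = -19527 - \left(-37\right) 479 = -19527 - -17723 = -19527 + 17723 = -1804$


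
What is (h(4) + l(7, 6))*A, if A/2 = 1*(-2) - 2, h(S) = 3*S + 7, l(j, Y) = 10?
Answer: -232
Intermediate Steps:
h(S) = 7 + 3*S
A = -8 (A = 2*(1*(-2) - 2) = 2*(-2 - 2) = 2*(-4) = -8)
(h(4) + l(7, 6))*A = ((7 + 3*4) + 10)*(-8) = ((7 + 12) + 10)*(-8) = (19 + 10)*(-8) = 29*(-8) = -232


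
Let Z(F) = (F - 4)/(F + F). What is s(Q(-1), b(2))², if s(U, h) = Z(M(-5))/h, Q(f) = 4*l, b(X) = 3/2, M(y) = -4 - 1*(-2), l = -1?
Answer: 1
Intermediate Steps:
M(y) = -2 (M(y) = -4 + 2 = -2)
Z(F) = (-4 + F)/(2*F) (Z(F) = (-4 + F)/((2*F)) = (-4 + F)*(1/(2*F)) = (-4 + F)/(2*F))
b(X) = 3/2 (b(X) = 3*(½) = 3/2)
Q(f) = -4 (Q(f) = 4*(-1) = -4)
s(U, h) = 3/(2*h) (s(U, h) = ((½)*(-4 - 2)/(-2))/h = ((½)*(-½)*(-6))/h = 3/(2*h))
s(Q(-1), b(2))² = (3/(2*(3/2)))² = ((3/2)*(⅔))² = 1² = 1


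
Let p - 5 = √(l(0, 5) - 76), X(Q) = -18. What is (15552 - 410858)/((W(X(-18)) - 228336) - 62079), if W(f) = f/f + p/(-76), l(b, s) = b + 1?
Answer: 165774698365766/121787435954509 - 37554070*I*√3/121787435954509 ≈ 1.3612 - 5.3409e-7*I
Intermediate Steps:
l(b, s) = 1 + b
p = 5 + 5*I*√3 (p = 5 + √((1 + 0) - 76) = 5 + √(1 - 76) = 5 + √(-75) = 5 + 5*I*√3 ≈ 5.0 + 8.6602*I)
W(f) = 71/76 - 5*I*√3/76 (W(f) = f/f + (5 + 5*I*√3)/(-76) = 1 + (5 + 5*I*√3)*(-1/76) = 1 + (-5/76 - 5*I*√3/76) = 71/76 - 5*I*√3/76)
(15552 - 410858)/((W(X(-18)) - 228336) - 62079) = (15552 - 410858)/(((71/76 - 5*I*√3/76) - 228336) - 62079) = -395306/((-17353465/76 - 5*I*√3/76) - 62079) = -395306/(-22071469/76 - 5*I*√3/76)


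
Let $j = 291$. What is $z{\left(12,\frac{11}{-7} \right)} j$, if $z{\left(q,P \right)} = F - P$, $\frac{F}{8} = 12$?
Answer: $\frac{198753}{7} \approx 28393.0$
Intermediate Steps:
$F = 96$ ($F = 8 \cdot 12 = 96$)
$z{\left(q,P \right)} = 96 - P$
$z{\left(12,\frac{11}{-7} \right)} j = \left(96 - \frac{11}{-7}\right) 291 = \left(96 - 11 \left(- \frac{1}{7}\right)\right) 291 = \left(96 - - \frac{11}{7}\right) 291 = \left(96 + \frac{11}{7}\right) 291 = \frac{683}{7} \cdot 291 = \frac{198753}{7}$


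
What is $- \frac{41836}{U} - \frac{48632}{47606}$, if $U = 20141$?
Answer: $- \frac{811344}{261833} \approx -3.0987$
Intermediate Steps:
$- \frac{41836}{U} - \frac{48632}{47606} = - \frac{41836}{20141} - \frac{48632}{47606} = \left(-41836\right) \frac{1}{20141} - \frac{24316}{23803} = - \frac{41836}{20141} - \frac{24316}{23803} = - \frac{811344}{261833}$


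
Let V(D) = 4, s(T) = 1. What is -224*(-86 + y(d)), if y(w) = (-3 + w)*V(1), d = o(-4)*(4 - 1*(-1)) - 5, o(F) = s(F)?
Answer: 21952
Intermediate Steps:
o(F) = 1
d = 0 (d = 1*(4 - 1*(-1)) - 5 = 1*(4 + 1) - 5 = 1*5 - 5 = 5 - 5 = 0)
y(w) = -12 + 4*w (y(w) = (-3 + w)*4 = -12 + 4*w)
-224*(-86 + y(d)) = -224*(-86 + (-12 + 4*0)) = -224*(-86 + (-12 + 0)) = -224*(-86 - 12) = -224*(-98) = 21952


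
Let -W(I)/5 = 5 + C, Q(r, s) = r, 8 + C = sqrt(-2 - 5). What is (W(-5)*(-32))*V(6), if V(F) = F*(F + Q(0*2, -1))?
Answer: -17280 + 5760*I*sqrt(7) ≈ -17280.0 + 15240.0*I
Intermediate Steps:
C = -8 + I*sqrt(7) (C = -8 + sqrt(-2 - 5) = -8 + sqrt(-7) = -8 + I*sqrt(7) ≈ -8.0 + 2.6458*I)
W(I) = 15 - 5*I*sqrt(7) (W(I) = -5*(5 + (-8 + I*sqrt(7))) = -5*(-3 + I*sqrt(7)) = 15 - 5*I*sqrt(7))
V(F) = F**2 (V(F) = F*(F + 0*2) = F*(F + 0) = F*F = F**2)
(W(-5)*(-32))*V(6) = ((15 - 5*I*sqrt(7))*(-32))*6**2 = (-480 + 160*I*sqrt(7))*36 = -17280 + 5760*I*sqrt(7)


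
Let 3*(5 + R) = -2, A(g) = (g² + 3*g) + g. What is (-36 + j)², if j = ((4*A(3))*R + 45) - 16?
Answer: 233289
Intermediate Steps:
A(g) = g² + 4*g
R = -17/3 (R = -5 + (⅓)*(-2) = -5 - ⅔ = -17/3 ≈ -5.6667)
j = -447 (j = ((4*(3*(4 + 3)))*(-17/3) + 45) - 16 = ((4*(3*7))*(-17/3) + 45) - 16 = ((4*21)*(-17/3) + 45) - 16 = (84*(-17/3) + 45) - 16 = (-476 + 45) - 16 = -431 - 16 = -447)
(-36 + j)² = (-36 - 447)² = (-483)² = 233289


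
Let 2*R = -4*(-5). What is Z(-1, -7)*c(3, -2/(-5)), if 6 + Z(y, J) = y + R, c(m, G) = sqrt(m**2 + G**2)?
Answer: 3*sqrt(229)/5 ≈ 9.0797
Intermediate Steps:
R = 10 (R = (-4*(-5))/2 = (1/2)*20 = 10)
c(m, G) = sqrt(G**2 + m**2)
Z(y, J) = 4 + y (Z(y, J) = -6 + (y + 10) = -6 + (10 + y) = 4 + y)
Z(-1, -7)*c(3, -2/(-5)) = (4 - 1)*sqrt((-2/(-5))**2 + 3**2) = 3*sqrt((-2*(-1/5))**2 + 9) = 3*sqrt((2/5)**2 + 9) = 3*sqrt(4/25 + 9) = 3*sqrt(229/25) = 3*(sqrt(229)/5) = 3*sqrt(229)/5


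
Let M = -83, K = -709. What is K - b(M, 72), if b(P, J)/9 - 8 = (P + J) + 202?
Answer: -2500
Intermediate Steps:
b(P, J) = 1890 + 9*J + 9*P (b(P, J) = 72 + 9*((P + J) + 202) = 72 + 9*((J + P) + 202) = 72 + 9*(202 + J + P) = 72 + (1818 + 9*J + 9*P) = 1890 + 9*J + 9*P)
K - b(M, 72) = -709 - (1890 + 9*72 + 9*(-83)) = -709 - (1890 + 648 - 747) = -709 - 1*1791 = -709 - 1791 = -2500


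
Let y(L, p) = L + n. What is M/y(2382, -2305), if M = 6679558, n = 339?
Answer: 6679558/2721 ≈ 2454.8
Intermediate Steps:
y(L, p) = 339 + L (y(L, p) = L + 339 = 339 + L)
M/y(2382, -2305) = 6679558/(339 + 2382) = 6679558/2721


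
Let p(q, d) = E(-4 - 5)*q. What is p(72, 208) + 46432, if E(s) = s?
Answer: 45784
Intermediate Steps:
p(q, d) = -9*q (p(q, d) = (-4 - 5)*q = -9*q)
p(72, 208) + 46432 = -9*72 + 46432 = -648 + 46432 = 45784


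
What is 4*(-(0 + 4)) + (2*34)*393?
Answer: 26708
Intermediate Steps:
4*(-(0 + 4)) + (2*34)*393 = 4*(-1*4) + 68*393 = 4*(-4) + 26724 = -16 + 26724 = 26708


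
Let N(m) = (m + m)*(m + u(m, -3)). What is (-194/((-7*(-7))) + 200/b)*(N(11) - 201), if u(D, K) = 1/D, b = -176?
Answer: -236199/1078 ≈ -219.11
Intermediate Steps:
N(m) = 2*m*(m + 1/m) (N(m) = (m + m)*(m + 1/m) = (2*m)*(m + 1/m) = 2*m*(m + 1/m))
(-194/((-7*(-7))) + 200/b)*(N(11) - 201) = (-194/((-7*(-7))) + 200/(-176))*((2 + 2*11²) - 201) = (-194/49 + 200*(-1/176))*((2 + 2*121) - 201) = (-194*1/49 - 25/22)*((2 + 242) - 201) = (-194/49 - 25/22)*(244 - 201) = -5493/1078*43 = -236199/1078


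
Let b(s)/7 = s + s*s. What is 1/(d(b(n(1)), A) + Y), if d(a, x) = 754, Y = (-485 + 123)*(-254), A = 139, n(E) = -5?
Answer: 1/92702 ≈ 1.0787e-5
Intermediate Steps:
b(s) = 7*s + 7*s**2 (b(s) = 7*(s + s*s) = 7*(s + s**2) = 7*s + 7*s**2)
Y = 91948 (Y = -362*(-254) = 91948)
1/(d(b(n(1)), A) + Y) = 1/(754 + 91948) = 1/92702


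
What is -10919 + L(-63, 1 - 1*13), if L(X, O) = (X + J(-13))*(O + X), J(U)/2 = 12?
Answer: -7994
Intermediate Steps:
J(U) = 24 (J(U) = 2*12 = 24)
L(X, O) = (24 + X)*(O + X) (L(X, O) = (X + 24)*(O + X) = (24 + X)*(O + X))
-10919 + L(-63, 1 - 1*13) = -10919 + ((-63)**2 + 24*(1 - 1*13) + 24*(-63) + (1 - 1*13)*(-63)) = -10919 + (3969 + 24*(1 - 13) - 1512 + (1 - 13)*(-63)) = -10919 + (3969 + 24*(-12) - 1512 - 12*(-63)) = -10919 + (3969 - 288 - 1512 + 756) = -10919 + 2925 = -7994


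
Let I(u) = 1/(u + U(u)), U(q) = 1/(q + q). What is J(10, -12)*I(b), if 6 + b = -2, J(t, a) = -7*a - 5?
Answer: -1264/129 ≈ -9.7984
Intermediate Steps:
J(t, a) = -5 - 7*a
b = -8 (b = -6 - 2 = -8)
U(q) = 1/(2*q)
I(u) = 1/(u + 1/(2*u))
J(10, -12)*I(b) = (-5 - 7*(-12))*(2*(-8)/(1 + 2*(-8)²)) = (-5 + 84)*(2*(-8)/(1 + 2*64)) = 79*(2*(-8)/(1 + 128)) = 79*(2*(-8)/129) = 79*(2*(-8)*(1/129)) = 79*(-16/129) = -1264/129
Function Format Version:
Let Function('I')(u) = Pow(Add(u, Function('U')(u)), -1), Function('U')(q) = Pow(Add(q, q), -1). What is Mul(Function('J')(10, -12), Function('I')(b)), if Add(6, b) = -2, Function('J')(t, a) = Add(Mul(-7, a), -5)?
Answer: Rational(-1264, 129) ≈ -9.7984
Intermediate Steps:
Function('J')(t, a) = Add(-5, Mul(-7, a))
b = -8 (b = Add(-6, -2) = -8)
Function('U')(q) = Mul(Rational(1, 2), Pow(q, -1)) (Function('U')(q) = Pow(Mul(2, q), -1) = Mul(Rational(1, 2), Pow(q, -1)))
Function('I')(u) = Pow(Add(u, Mul(Rational(1, 2), Pow(u, -1))), -1)
Mul(Function('J')(10, -12), Function('I')(b)) = Mul(Add(-5, Mul(-7, -12)), Mul(2, -8, Pow(Add(1, Mul(2, Pow(-8, 2))), -1))) = Mul(Add(-5, 84), Mul(2, -8, Pow(Add(1, Mul(2, 64)), -1))) = Mul(79, Mul(2, -8, Pow(Add(1, 128), -1))) = Mul(79, Mul(2, -8, Pow(129, -1))) = Mul(79, Mul(2, -8, Rational(1, 129))) = Mul(79, Rational(-16, 129)) = Rational(-1264, 129)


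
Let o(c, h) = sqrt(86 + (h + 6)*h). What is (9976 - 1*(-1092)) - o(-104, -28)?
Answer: 11068 - 3*sqrt(78) ≈ 11042.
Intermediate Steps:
o(c, h) = sqrt(86 + h*(6 + h)) (o(c, h) = sqrt(86 + (6 + h)*h) = sqrt(86 + h*(6 + h)))
(9976 - 1*(-1092)) - o(-104, -28) = (9976 - 1*(-1092)) - sqrt(86 + (-28)**2 + 6*(-28)) = (9976 + 1092) - sqrt(86 + 784 - 168) = 11068 - sqrt(702) = 11068 - 3*sqrt(78)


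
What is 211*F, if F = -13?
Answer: -2743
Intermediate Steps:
211*F = 211*(-13) = -2743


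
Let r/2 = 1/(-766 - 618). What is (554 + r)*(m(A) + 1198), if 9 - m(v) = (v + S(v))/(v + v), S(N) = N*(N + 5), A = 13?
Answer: 918163965/1384 ≈ 6.6341e+5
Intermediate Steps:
r = -1/692 (r = 2/(-766 - 618) = 2/(-1384) = 2*(-1/1384) = -1/692 ≈ -0.0014451)
S(N) = N*(5 + N)
m(v) = 9 - (v + v*(5 + v))/(2*v) (m(v) = 9 - (v + v*(5 + v))/(v + v) = 9 - (v + v*(5 + v))/(2*v))
(554 + r)*(m(A) + 1198) = (554 - 1/692)*((6 - 1/2*13) + 1198) = 383367*((6 - 13/2) + 1198)/692 = 383367*(-1/2 + 1198)/692 = (383367/692)*(2395/2) = 918163965/1384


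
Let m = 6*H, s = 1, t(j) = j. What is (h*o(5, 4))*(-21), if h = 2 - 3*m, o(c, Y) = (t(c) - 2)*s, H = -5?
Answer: -5796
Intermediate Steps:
m = -30 (m = 6*(-5) = -30)
o(c, Y) = -2 + c (o(c, Y) = (c - 2)*1 = (-2 + c)*1 = -2 + c)
h = 92 (h = 2 - 3*(-30) = 2 + 90 = 92)
(h*o(5, 4))*(-21) = (92*(-2 + 5))*(-21) = (92*3)*(-21) = 276*(-21) = -5796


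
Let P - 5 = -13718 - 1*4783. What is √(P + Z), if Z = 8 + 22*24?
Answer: 2*I*√4490 ≈ 134.01*I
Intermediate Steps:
Z = 536 (Z = 8 + 528 = 536)
P = -18496 (P = 5 + (-13718 - 1*4783) = 5 + (-13718 - 4783) = 5 - 18501 = -18496)
√(P + Z) = √(-18496 + 536) = √(-17960) = 2*I*√4490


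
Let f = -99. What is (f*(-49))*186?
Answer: 902286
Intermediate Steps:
(f*(-49))*186 = -99*(-49)*186 = 4851*186 = 902286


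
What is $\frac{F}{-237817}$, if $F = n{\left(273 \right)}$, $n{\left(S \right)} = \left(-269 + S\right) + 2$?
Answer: $- \frac{6}{237817} \approx -2.5229 \cdot 10^{-5}$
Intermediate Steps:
$n{\left(S \right)} = -267 + S$
$F = 6$ ($F = -267 + 273 = 6$)
$\frac{F}{-237817} = \frac{6}{-237817} = 6 \left(- \frac{1}{237817}\right) = - \frac{6}{237817}$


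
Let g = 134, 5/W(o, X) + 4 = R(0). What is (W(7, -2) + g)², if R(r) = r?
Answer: 281961/16 ≈ 17623.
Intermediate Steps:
W(o, X) = -5/4 (W(o, X) = 5/(-4 + 0) = 5/(-4) = 5*(-¼) = -5/4)
(W(7, -2) + g)² = (-5/4 + 134)² = (531/4)² = 281961/16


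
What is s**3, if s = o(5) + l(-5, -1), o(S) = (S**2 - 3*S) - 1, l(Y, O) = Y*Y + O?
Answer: 35937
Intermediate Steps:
l(Y, O) = O + Y**2 (l(Y, O) = Y**2 + O = O + Y**2)
o(S) = -1 + S**2 - 3*S
s = 33 (s = (-1 + 5**2 - 3*5) + (-1 + (-5)**2) = (-1 + 25 - 15) + (-1 + 25) = 9 + 24 = 33)
s**3 = 33**3 = 35937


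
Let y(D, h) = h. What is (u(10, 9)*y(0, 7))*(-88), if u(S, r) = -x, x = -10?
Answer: -6160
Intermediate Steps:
u(S, r) = 10 (u(S, r) = -1*(-10) = 10)
(u(10, 9)*y(0, 7))*(-88) = (10*7)*(-88) = 70*(-88) = -6160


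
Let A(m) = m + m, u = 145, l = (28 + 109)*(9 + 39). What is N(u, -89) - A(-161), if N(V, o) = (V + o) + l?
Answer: 6954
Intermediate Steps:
l = 6576 (l = 137*48 = 6576)
N(V, o) = 6576 + V + o (N(V, o) = (V + o) + 6576 = 6576 + V + o)
A(m) = 2*m
N(u, -89) - A(-161) = (6576 + 145 - 89) - 2*(-161) = 6632 - 1*(-322) = 6632 + 322 = 6954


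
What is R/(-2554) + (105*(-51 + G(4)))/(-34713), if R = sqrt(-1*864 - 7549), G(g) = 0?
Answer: 85/551 - I*sqrt(8413)/2554 ≈ 0.15426 - 0.035913*I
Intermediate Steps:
R = I*sqrt(8413) (R = sqrt(-864 - 7549) = sqrt(-8413) = I*sqrt(8413) ≈ 91.722*I)
R/(-2554) + (105*(-51 + G(4)))/(-34713) = (I*sqrt(8413))/(-2554) + (105*(-51 + 0))/(-34713) = (I*sqrt(8413))*(-1/2554) + (105*(-51))*(-1/34713) = -I*sqrt(8413)/2554 - 5355*(-1/34713) = -I*sqrt(8413)/2554 + 85/551 = 85/551 - I*sqrt(8413)/2554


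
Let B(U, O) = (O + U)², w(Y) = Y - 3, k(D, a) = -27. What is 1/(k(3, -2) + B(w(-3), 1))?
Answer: -½ ≈ -0.50000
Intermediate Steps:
w(Y) = -3 + Y
1/(k(3, -2) + B(w(-3), 1)) = 1/(-27 + (1 + (-3 - 3))²) = 1/(-27 + (1 - 6)²) = 1/(-27 + (-5)²) = 1/(-27 + 25) = 1/(-2) = -½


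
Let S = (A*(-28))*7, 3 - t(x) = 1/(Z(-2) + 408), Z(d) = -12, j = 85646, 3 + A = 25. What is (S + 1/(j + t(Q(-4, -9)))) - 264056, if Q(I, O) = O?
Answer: -9102238260708/33917003 ≈ -2.6837e+5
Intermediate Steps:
A = 22 (A = -3 + 25 = 22)
t(x) = 1187/396 (t(x) = 3 - 1/(-12 + 408) = 3 - 1/396 = 1187/396)
S = -4312 (S = (22*(-28))*7 = -616*7 = -4312)
(S + 1/(j + t(Q(-4, -9)))) - 264056 = (-4312 + 1/(85646 + 1187/396)) - 264056 = (-4312 + 1/(33917003/396)) - 264056 = (-4312 + 396/33917003) - 264056 = -146250116540/33917003 - 264056 = -9102238260708/33917003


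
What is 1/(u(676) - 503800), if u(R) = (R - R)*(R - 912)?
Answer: -1/503800 ≈ -1.9849e-6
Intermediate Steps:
u(R) = 0 (u(R) = 0*(-912 + R) = 0)
1/(u(676) - 503800) = 1/(0 - 503800) = 1/(-503800) = -1/503800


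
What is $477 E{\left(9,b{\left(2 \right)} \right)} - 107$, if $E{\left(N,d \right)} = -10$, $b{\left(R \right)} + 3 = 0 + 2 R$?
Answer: $-4877$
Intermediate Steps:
$b{\left(R \right)} = -3 + 2 R$ ($b{\left(R \right)} = -3 + \left(0 + 2 R\right) = -3 + 2 R$)
$477 E{\left(9,b{\left(2 \right)} \right)} - 107 = 477 \left(-10\right) - 107 = -4770 - 107 = -4877$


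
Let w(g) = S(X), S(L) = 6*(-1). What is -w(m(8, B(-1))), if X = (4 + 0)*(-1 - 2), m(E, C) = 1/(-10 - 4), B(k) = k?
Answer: 6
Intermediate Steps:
m(E, C) = -1/14 (m(E, C) = 1/(-14) = -1/14)
X = -12 (X = 4*(-3) = -12)
S(L) = -6
w(g) = -6
-w(m(8, B(-1))) = -1*(-6) = 6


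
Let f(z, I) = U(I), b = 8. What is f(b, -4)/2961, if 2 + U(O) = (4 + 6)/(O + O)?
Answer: -13/11844 ≈ -0.0010976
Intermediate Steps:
U(O) = -2 + 5/O (U(O) = -2 + (4 + 6)/(O + O) = -2 + 10/((2*O)) = -2 + 10*(1/(2*O)) = -2 + 5/O)
f(z, I) = -2 + 5/I
f(b, -4)/2961 = (-2 + 5/(-4))/2961 = (-2 + 5*(-1/4))*(1/2961) = (-2 - 5/4)*(1/2961) = -13/4*1/2961 = -13/11844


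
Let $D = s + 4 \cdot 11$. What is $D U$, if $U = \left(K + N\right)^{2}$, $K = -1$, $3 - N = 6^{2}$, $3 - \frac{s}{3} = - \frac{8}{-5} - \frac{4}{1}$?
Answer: $\frac{347956}{5} \approx 69591.0$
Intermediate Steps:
$s = \frac{81}{5}$ ($s = 9 - 3 \left(- \frac{8}{-5} - \frac{4}{1}\right) = 9 - 3 \left(\left(-8\right) \left(- \frac{1}{5}\right) - 4\right) = 9 - 3 \left(\frac{8}{5} - 4\right) = 9 - - \frac{36}{5} = 9 + \frac{36}{5} = \frac{81}{5} \approx 16.2$)
$N = -33$ ($N = 3 - 6^{2} = 3 - 36 = -33$)
$D = \frac{301}{5}$ ($D = \frac{81}{5} + 4 \cdot 11 = \frac{81}{5} + 44 = \frac{301}{5} \approx 60.2$)
$U = 1156$ ($U = \left(-1 - 33\right)^{2} = \left(-34\right)^{2} = 1156$)
$D U = \frac{301}{5} \cdot 1156 = \frac{347956}{5}$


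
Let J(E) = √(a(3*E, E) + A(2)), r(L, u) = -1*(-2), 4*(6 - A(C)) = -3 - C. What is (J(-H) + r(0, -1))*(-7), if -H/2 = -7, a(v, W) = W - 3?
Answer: -14 - 7*I*√39/2 ≈ -14.0 - 21.857*I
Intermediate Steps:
A(C) = 27/4 + C/4 (A(C) = 6 - (-3 - C)/4 = 6 + (¾ + C/4) = 27/4 + C/4)
a(v, W) = -3 + W
r(L, u) = 2
H = 14 (H = -2*(-7) = 14)
J(E) = √(17/4 + E) (J(E) = √((-3 + E) + (27/4 + (¼)*2)) = √((-3 + E) + (27/4 + ½)) = √((-3 + E) + 29/4) = √(17/4 + E))
(J(-H) + r(0, -1))*(-7) = (√(17 + 4*(-1*14))/2 + 2)*(-7) = (√(17 + 4*(-14))/2 + 2)*(-7) = (√(17 - 56)/2 + 2)*(-7) = (√(-39)/2 + 2)*(-7) = ((I*√39)/2 + 2)*(-7) = (I*√39/2 + 2)*(-7) = (2 + I*√39/2)*(-7) = -14 - 7*I*√39/2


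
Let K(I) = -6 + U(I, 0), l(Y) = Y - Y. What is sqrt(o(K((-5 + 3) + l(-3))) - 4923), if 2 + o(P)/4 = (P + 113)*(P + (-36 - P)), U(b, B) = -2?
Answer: I*sqrt(20051) ≈ 141.6*I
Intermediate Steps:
l(Y) = 0
K(I) = -8 (K(I) = -6 - 2 = -8)
o(P) = -16280 - 144*P (o(P) = -8 + 4*((P + 113)*(P + (-36 - P))) = -8 + 4*((113 + P)*(-36)) = -8 + 4*(-4068 - 36*P) = -8 + (-16272 - 144*P) = -16280 - 144*P)
sqrt(o(K((-5 + 3) + l(-3))) - 4923) = sqrt((-16280 - 144*(-8)) - 4923) = sqrt((-16280 + 1152) - 4923) = sqrt(-15128 - 4923) = sqrt(-20051) = I*sqrt(20051)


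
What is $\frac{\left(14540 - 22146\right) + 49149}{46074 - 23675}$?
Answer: $\frac{41543}{22399} \approx 1.8547$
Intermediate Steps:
$\frac{\left(14540 - 22146\right) + 49149}{46074 - 23675} = \frac{\left(14540 - 22146\right) + 49149}{22399} = \left(-7606 + 49149\right) \frac{1}{22399} = 41543 \cdot \frac{1}{22399} = \frac{41543}{22399}$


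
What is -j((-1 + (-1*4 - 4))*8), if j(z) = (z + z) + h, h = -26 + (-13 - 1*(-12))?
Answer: 171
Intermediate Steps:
h = -27 (h = -26 + (-13 + 12) = -26 - 1 = -27)
j(z) = -27 + 2*z (j(z) = (z + z) - 27 = 2*z - 27 = -27 + 2*z)
-j((-1 + (-1*4 - 4))*8) = -(-27 + 2*((-1 + (-1*4 - 4))*8)) = -(-27 + 2*((-1 + (-4 - 4))*8)) = -(-27 + 2*((-1 - 8)*8)) = -(-27 + 2*(-9*8)) = -(-27 + 2*(-72)) = -(-27 - 144) = -1*(-171) = 171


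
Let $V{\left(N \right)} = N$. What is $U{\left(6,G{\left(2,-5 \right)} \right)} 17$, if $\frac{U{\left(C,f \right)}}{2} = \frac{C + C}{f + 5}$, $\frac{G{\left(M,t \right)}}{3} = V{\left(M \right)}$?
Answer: $\frac{408}{11} \approx 37.091$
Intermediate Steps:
$G{\left(M,t \right)} = 3 M$
$U{\left(C,f \right)} = \frac{4 C}{5 + f}$ ($U{\left(C,f \right)} = 2 \frac{C + C}{f + 5} = 2 \frac{2 C}{5 + f} = \frac{4 C}{5 + f}$)
$U{\left(6,G{\left(2,-5 \right)} \right)} 17 = 4 \cdot 6 \frac{1}{5 + 3 \cdot 2} \cdot 17 = 4 \cdot 6 \frac{1}{5 + 6} \cdot 17 = 4 \cdot 6 \cdot \frac{1}{11} \cdot 17 = \frac{24}{11} \cdot 17 = \frac{408}{11}$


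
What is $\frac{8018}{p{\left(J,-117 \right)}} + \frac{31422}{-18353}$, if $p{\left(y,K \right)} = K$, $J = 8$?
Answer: $- \frac{150830728}{2147301} \approx -70.242$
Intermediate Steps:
$\frac{8018}{p{\left(J,-117 \right)}} + \frac{31422}{-18353} = \frac{8018}{-117} + \frac{31422}{-18353} = 8018 \left(- \frac{1}{117}\right) + 31422 \left(- \frac{1}{18353}\right) = - \frac{8018}{117} - \frac{31422}{18353} = - \frac{150830728}{2147301}$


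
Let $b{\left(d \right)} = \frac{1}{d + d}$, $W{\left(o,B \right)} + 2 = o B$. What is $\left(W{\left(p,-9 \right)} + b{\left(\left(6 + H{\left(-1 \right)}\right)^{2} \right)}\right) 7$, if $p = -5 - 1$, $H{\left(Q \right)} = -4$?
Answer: $\frac{2919}{8} \approx 364.88$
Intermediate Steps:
$p = -6$ ($p = -5 - 1 = -6$)
$W{\left(o,B \right)} = -2 + B o$ ($W{\left(o,B \right)} = -2 + o B = -2 + B o$)
$b{\left(d \right)} = \frac{1}{2 d}$
$\left(W{\left(p,-9 \right)} + b{\left(\left(6 + H{\left(-1 \right)}\right)^{2} \right)}\right) 7 = \left(\left(-2 - -54\right) + \frac{1}{2 \left(6 - 4\right)^{2}}\right) 7 = \left(\left(-2 + 54\right) + \frac{1}{2 \cdot 2^{2}}\right) 7 = \left(52 + \frac{1}{2 \cdot 4}\right) 7 = \left(52 + \frac{1}{2} \cdot \frac{1}{4}\right) 7 = \left(52 + \frac{1}{8}\right) 7 = \frac{417}{8} \cdot 7 = \frac{2919}{8}$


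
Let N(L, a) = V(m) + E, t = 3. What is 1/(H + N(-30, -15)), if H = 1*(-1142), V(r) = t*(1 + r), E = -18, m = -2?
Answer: -1/1163 ≈ -0.00085985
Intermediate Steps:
V(r) = 3 + 3*r (V(r) = 3*(1 + r) = 3 + 3*r)
H = -1142
N(L, a) = -21 (N(L, a) = (3 + 3*(-2)) - 18 = (3 - 6) - 18 = -3 - 18 = -21)
1/(H + N(-30, -15)) = 1/(-1142 - 21) = 1/(-1163) = -1/1163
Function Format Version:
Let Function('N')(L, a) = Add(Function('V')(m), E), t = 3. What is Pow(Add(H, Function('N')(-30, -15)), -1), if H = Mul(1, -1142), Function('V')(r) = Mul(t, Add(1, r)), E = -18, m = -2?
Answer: Rational(-1, 1163) ≈ -0.00085985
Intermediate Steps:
Function('V')(r) = Add(3, Mul(3, r)) (Function('V')(r) = Mul(3, Add(1, r)) = Add(3, Mul(3, r)))
H = -1142
Function('N')(L, a) = -21 (Function('N')(L, a) = Add(Add(3, Mul(3, -2)), -18) = Add(Add(3, -6), -18) = Add(-3, -18) = -21)
Pow(Add(H, Function('N')(-30, -15)), -1) = Pow(Add(-1142, -21), -1) = Pow(-1163, -1) = Rational(-1, 1163)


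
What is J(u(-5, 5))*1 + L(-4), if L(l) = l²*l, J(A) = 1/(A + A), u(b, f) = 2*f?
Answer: -1279/20 ≈ -63.950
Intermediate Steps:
J(A) = 1/(2*A)
L(l) = l³
J(u(-5, 5))*1 + L(-4) = (1/(2*((2*5))))*1 + (-4)³ = ((½)/10)*1 - 64 = ((½)*(⅒))*1 - 64 = (1/20)*1 - 64 = 1/20 - 64 = -1279/20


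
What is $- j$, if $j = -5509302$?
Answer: $5509302$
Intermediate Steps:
$- j = \left(-1\right) \left(-5509302\right) = 5509302$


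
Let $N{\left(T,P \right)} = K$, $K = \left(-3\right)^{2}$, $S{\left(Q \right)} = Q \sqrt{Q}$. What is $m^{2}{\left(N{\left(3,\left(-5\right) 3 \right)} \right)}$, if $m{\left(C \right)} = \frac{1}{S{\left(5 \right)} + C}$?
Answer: $\frac{103}{968} - \frac{45 \sqrt{5}}{968} \approx 0.0024555$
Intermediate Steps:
$S{\left(Q \right)} = Q^{\frac{3}{2}}$
$K = 9$
$N{\left(T,P \right)} = 9$
$m{\left(C \right)} = \frac{1}{C + 5 \sqrt{5}}$ ($m{\left(C \right)} = \frac{1}{5^{\frac{3}{2}} + C} = \frac{1}{5 \sqrt{5} + C} = \frac{1}{C + 5 \sqrt{5}}$)
$m^{2}{\left(N{\left(3,\left(-5\right) 3 \right)} \right)} = \left(\frac{1}{9 + 5 \sqrt{5}}\right)^{2} = \frac{1}{\left(9 + 5 \sqrt{5}\right)^{2}}$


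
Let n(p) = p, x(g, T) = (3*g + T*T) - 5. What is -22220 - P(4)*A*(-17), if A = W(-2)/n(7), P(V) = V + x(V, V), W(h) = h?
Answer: -156458/7 ≈ -22351.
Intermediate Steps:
x(g, T) = -5 + T² + 3*g (x(g, T) = (3*g + T²) - 5 = (T² + 3*g) - 5 = -5 + T² + 3*g)
P(V) = -5 + V² + 4*V (P(V) = V + (-5 + V² + 3*V) = -5 + V² + 4*V)
A = -2/7 ≈ -0.28571
-22220 - P(4)*A*(-17) = -22220 - (-5 + 4² + 4*4)*(-2/7)*(-17) = -22220 - (-5 + 16 + 16)*(-2/7)*(-17) = -22220 - 27*(-2/7)*(-17) = -22220 - (-54)*(-17)/7 = -22220 - 1*918/7 = -22220 - 918/7 = -156458/7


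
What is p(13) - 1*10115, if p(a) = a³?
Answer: -7918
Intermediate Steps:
p(13) - 1*10115 = 13³ - 1*10115 = 2197 - 10115 = -7918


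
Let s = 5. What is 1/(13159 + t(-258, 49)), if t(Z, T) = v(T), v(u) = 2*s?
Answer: 1/13169 ≈ 7.5936e-5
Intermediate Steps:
v(u) = 10 (v(u) = 2*5 = 10)
t(Z, T) = 10
1/(13159 + t(-258, 49)) = 1/(13159 + 10) = 1/13169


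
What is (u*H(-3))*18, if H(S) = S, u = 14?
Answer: -756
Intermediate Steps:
(u*H(-3))*18 = (14*(-3))*18 = -42*18 = -756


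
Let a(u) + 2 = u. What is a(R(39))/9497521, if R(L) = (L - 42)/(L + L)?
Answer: -53/246935546 ≈ -2.1463e-7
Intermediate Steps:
R(L) = (-42 + L)/(2*L) (R(L) = (-42 + L)/((2*L)) = (-42 + L)*(1/(2*L)) = (-42 + L)/(2*L))
a(u) = -2 + u
a(R(39))/9497521 = (-2 + (½)*(-42 + 39)/39)/9497521 = (-2 + (½)*(1/39)*(-3))*(1/9497521) = (-2 - 1/26)*(1/9497521) = -53/26*1/9497521 = -53/246935546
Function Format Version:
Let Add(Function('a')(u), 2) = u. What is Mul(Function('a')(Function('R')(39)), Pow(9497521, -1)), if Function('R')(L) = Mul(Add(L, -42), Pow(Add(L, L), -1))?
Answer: Rational(-53, 246935546) ≈ -2.1463e-7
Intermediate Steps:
Function('R')(L) = Mul(Rational(1, 2), Pow(L, -1), Add(-42, L)) (Function('R')(L) = Mul(Add(-42, L), Pow(Mul(2, L), -1)) = Mul(Add(-42, L), Mul(Rational(1, 2), Pow(L, -1))) = Mul(Rational(1, 2), Pow(L, -1), Add(-42, L)))
Function('a')(u) = Add(-2, u)
Mul(Function('a')(Function('R')(39)), Pow(9497521, -1)) = Mul(Add(-2, Mul(Rational(1, 2), Pow(39, -1), Add(-42, 39))), Pow(9497521, -1)) = Mul(Add(-2, Mul(Rational(1, 2), Rational(1, 39), -3)), Rational(1, 9497521)) = Mul(Add(-2, Rational(-1, 26)), Rational(1, 9497521)) = Mul(Rational(-53, 26), Rational(1, 9497521)) = Rational(-53, 246935546)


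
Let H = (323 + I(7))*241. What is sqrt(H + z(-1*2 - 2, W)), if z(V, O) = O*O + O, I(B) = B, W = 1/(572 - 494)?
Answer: sqrt(483860599)/78 ≈ 282.01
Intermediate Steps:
W = 1/78 ≈ 0.012821
z(V, O) = O + O**2 (z(V, O) = O**2 + O = O + O**2)
H = 79530 (H = (323 + 7)*241 = 330*241 = 79530)
sqrt(H + z(-1*2 - 2, W)) = sqrt(79530 + (1 + 1/78)/78) = sqrt(79530 + (1/78)*(79/78)) = sqrt(79530 + 79/6084) = sqrt(483860599/6084) = sqrt(483860599)/78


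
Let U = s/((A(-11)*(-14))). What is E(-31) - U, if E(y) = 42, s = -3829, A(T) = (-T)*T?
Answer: 10711/242 ≈ 44.260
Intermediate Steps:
A(T) = -T²
U = -547/242 (U = -3829/(-1*(-11)²*(-14)) = -3829/(-1*121*(-14)) = -3829/((-121*(-14))) = -3829/1694 = -3829*1/1694 = -547/242 ≈ -2.2603)
E(-31) - U = 42 - 1*(-547/242) = 42 + 547/242 = 10711/242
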